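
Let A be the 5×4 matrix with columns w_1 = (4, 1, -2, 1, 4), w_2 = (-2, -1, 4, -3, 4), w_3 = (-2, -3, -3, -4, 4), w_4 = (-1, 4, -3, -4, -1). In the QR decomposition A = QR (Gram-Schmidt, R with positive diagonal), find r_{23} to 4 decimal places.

r_{23} = 3.5159

w_1 = (4, 1, -2, 1, 4); ‖w_1‖ = 6.1644, so q_1 = (0.6489, 0.1622, -0.3244, 0.1622, 0.6489).
q_1·w_2 = 0.6489·(-2) + 0.1622·(-1) + (-0.3244)·4 + 0.1622·(-3) + 0.6489·4 = -0.6489.
u_2 = w_2 + 0.6489·q_1 = (-1.5789, -0.8947, 3.7895, -2.8947, 4.4211).
‖u_2‖ = 6.7512, so q_2 = (-0.2339, -0.1325, 0.5613, -0.4288, 0.6549).
r_{23} = q_2·w_3 = 3.5159.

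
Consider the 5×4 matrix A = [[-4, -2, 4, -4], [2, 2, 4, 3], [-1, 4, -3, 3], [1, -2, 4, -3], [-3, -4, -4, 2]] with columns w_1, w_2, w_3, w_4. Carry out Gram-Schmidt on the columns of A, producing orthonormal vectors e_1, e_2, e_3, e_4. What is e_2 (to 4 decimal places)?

e_2 = (0.0557, 0.1448, 0.7908, -0.4455, -0.3899)

w_1 = (-4, 2, -1, 1, -3); ‖w_1‖ = 5.5678, so e_1 = (-0.7184, 0.3592, -0.1796, 0.1796, -0.5388).
e_1·w_2 = (-0.7184)·(-2) + 0.3592·2 + (-0.1796)·4 + 0.1796·(-2) + (-0.5388)·(-4) = 3.2329.
u_2 = w_2 − 3.2329·e_1 = (0.3226, 0.8387, 4.5806, -2.5806, -2.2581).
‖u_2‖ = 5.7921, so e_2 = (0.0557, 0.1448, 0.7908, -0.4455, -0.3899).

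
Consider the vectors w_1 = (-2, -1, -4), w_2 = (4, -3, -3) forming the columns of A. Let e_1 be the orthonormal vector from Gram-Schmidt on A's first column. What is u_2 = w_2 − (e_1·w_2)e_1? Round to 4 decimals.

u_2 = (4.6667, -2.6667, -1.6667)

w_1 = (-2, -1, -4); ‖w_1‖ = 4.5826, so e_1 = (-0.4364, -0.2182, -0.8729).
e_1·w_2 = (-0.4364)·4 + (-0.2182)·(-3) + (-0.8729)·(-3) = 1.5275.
u_2 = w_2 − 1.5275·e_1 = (4.6667, -2.6667, -1.6667).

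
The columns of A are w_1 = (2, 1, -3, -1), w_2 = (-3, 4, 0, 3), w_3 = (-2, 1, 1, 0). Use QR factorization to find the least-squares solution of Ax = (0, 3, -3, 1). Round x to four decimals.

x = (0.8830, 0.6107, -0.1349)

w_1 = (2, 1, -3, -1); ‖w_1‖ = 3.8730, so q_1 = (0.5164, 0.2582, -0.7746, -0.2582).
q_1·w_2 = 0.5164·(-3) + 0.2582·4 + (-0.7746)·0 + (-0.2582)·3 = -1.2910.
u_2 = w_2 + 1.2910·q_1 = (-2.3333, 4.3333, -1.0000, 2.6667).
‖u_2‖ = 5.6862, so q_2 = (-0.4103, 0.7621, -0.1759, 0.4690).
q_1·w_3 = 0.5164·(-2) + 0.2582·1 + (-0.7746)·1 + (-0.2582)·0 = -1.5492; q_2·w_3 = (-0.4103)·(-2) + 0.7621·1 + (-0.1759)·1 + 0.4690·0 = 1.4069.
u_3 = w_3 + 1.5492·q_1 − 1.4069·q_2 = (-0.6227, 0.3278, 0.0474, -1.0598).
‖u_3‖ = 1.2730, so q_3 = (-0.4891, 0.2575, 0.0373, -0.8325).
Qᵀb = (2.8402, 3.2828, -0.1717).
Back-substitute: x_3 = -0.1717/1.2730 = -0.1349.
x_2 = (3.2828 − 1.4069·(-0.1349))/5.6862 = 0.6107.
x_1 = (2.8402 + 1.2910·0.6107 + 1.5492·(-0.1349))/3.8730 = 0.8830.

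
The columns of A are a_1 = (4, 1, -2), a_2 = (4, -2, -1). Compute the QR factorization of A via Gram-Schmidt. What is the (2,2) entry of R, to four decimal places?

r_{22} = 2.9681

q_1 = a_1/‖a_1‖ = (4, 1, -2)/4.5826 = (0.8729, 0.2182, -0.4364).
r_{12} = q_1·a_2 = 3.4915.
u_2 = a_2 − 3.4915·q_1 = (0.9524, -2.7619, 0.5238).
r_{22} = ‖u_2‖ = 2.9681.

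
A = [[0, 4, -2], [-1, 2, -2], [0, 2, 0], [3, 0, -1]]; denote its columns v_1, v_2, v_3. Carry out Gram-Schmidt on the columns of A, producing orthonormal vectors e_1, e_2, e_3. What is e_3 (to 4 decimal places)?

e_3 = (0.0421, -0.7262, 0.6420, -0.2421)

v_1 = (0, -1, 0, 3); ‖v_1‖ = 3.1623, so e_1 = (0.0000, -0.3162, 0.0000, 0.9487).
e_1·v_2 = 0.0000·4 + (-0.3162)·2 + 0.0000·2 + 0.9487·0 = -0.6325.
u_2 = v_2 + 0.6325·e_1 = (4.0000, 1.8000, 2.0000, 0.6000).
‖u_2‖ = 4.8580, so e_2 = (0.8234, 0.3705, 0.4117, 0.1235).
e_1·v_3 = 0.0000·(-2) + (-0.3162)·(-2) + 0.0000·0 + 0.9487·(-1) = -0.3162; e_2·v_3 = 0.8234·(-2) + 0.3705·(-2) + 0.4117·0 + 0.1235·(-1) = -2.5113.
u_3 = v_3 + 0.3162·e_1 + 2.5113·e_2 = (0.0678, -1.1695, 1.0339, -0.3898).
‖u_3‖ = 1.6103, so e_3 = (0.0421, -0.7262, 0.6420, -0.2421).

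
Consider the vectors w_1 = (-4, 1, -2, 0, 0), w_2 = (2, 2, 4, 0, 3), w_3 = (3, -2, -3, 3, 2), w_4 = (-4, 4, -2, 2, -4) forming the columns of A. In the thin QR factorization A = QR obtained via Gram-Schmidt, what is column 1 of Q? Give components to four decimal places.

q_1 = (-0.8729, 0.2182, -0.4364, 0.0000, 0.0000)

q_1 = w_1/‖w_1‖ = (-4, 1, -2, 0, 0)/4.5826 = (-0.8729, 0.2182, -0.4364, 0.0000, 0.0000).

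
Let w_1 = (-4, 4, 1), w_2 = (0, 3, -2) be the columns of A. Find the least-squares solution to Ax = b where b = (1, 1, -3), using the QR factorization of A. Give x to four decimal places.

w_1 = (-4, 4, 1); ‖w_1‖ = 5.7446, so q_1 = (-0.6963, 0.6963, 0.1741).
q_1·w_2 = (-0.6963)·0 + 0.6963·3 + 0.1741·(-2) = 1.7408.
u_2 = w_2 − 1.7408·q_1 = (1.2121, 1.7879, -2.3030).
‖u_2‖ = 3.1575, so q_2 = (0.3839, 0.5662, -0.7294).
Qᵀb = (-0.5222, 3.1383).
Back-substitute: x_2 = 3.1383/3.1575 = 0.9939.
x_1 = (-0.5222 − 1.7408·0.9939)/5.7446 = -0.3921.

x = (-0.3921, 0.9939)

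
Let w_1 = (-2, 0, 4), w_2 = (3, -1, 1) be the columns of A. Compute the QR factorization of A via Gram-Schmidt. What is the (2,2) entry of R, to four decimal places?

r_{22} = 3.2863

w_1 = (-2, 0, 4); ‖w_1‖ = 4.4721, so e_1 = (-0.4472, 0.0000, 0.8944).
e_1·w_2 = (-0.4472)·3 + 0.0000·(-1) + 0.8944·1 = -0.4472.
u_2 = w_2 + 0.4472·e_1 = (2.8000, -1.0000, 1.4000).
r_{22} = ‖u_2‖ = 3.2863.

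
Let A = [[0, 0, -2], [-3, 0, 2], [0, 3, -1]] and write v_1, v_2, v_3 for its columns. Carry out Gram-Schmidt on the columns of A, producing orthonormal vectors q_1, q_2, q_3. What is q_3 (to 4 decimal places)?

q_1 = v_1/‖v_1‖ = (0, -3, 0)/3.0000 = (0.0000, -1.0000, 0.0000).
r_{12} = q_1·v_2 = 0.0000.
u_2 = v_2 + 0.0000·q_1 = (0.0000, 0.0000, 3.0000).
‖u_2‖ = 3.0000, so q_2 = (0.0000, 0.0000, 1.0000).
r_{13} = q_1·v_3 = -2.0000; r_{23} = q_2·v_3 = -1.0000.
u_3 = v_3 + 2.0000·q_1 + 1.0000·q_2 = (-2.0000, 0.0000, 0.0000).
‖u_3‖ = 2.0000, so q_3 = (-1.0000, 0.0000, 0.0000).

q_3 = (-1.0000, 0.0000, 0.0000)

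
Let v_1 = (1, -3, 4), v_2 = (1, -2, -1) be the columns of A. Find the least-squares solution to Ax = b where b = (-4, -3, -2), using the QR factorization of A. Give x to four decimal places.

q_1 = v_1/‖v_1‖ = (1, -3, 4)/5.0990 = (0.1961, -0.5883, 0.7845).
r_{12} = q_1·v_2 = 0.5883.
u_2 = v_2 − 0.5883·q_1 = (0.8846, -1.6538, -1.4615).
‖u_2‖ = 2.3778, so q_2 = (0.3720, -0.6955, -0.6147).
Qᵀb = (-0.5883, 1.8278).
Back-substitute: x_2 = 1.8278/2.3778 = 0.7687.
x_1 = (-0.5883 − 0.5883·0.7687)/5.0990 = -0.2041.

x = (-0.2041, 0.7687)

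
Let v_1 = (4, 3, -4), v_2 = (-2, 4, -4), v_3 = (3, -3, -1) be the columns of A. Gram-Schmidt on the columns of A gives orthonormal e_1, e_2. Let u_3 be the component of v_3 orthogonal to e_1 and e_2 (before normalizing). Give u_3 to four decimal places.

v_1 = (4, 3, -4); ‖v_1‖ = 6.4031, so e_1 = (0.6247, 0.4685, -0.6247).
e_1·v_2 = 0.6247·(-2) + 0.4685·4 + (-0.6247)·(-4) = 3.1235.
u_2 = v_2 − 3.1235·e_1 = (-3.9512, 2.5366, -2.0488).
‖u_2‖ = 5.1229, so e_2 = (-0.7713, 0.4951, -0.3999).
e_1·v_3 = 0.6247·3 + 0.4685·(-3) + (-0.6247)·(-1) = 1.0932; e_2·v_3 = (-0.7713)·3 + 0.4951·(-3) + (-0.3999)·(-1) = -3.3994.
u_3 = v_3 − 1.0932·e_1 + 3.3994·e_2 = (-0.3048, -1.8290, -1.6766).

u_3 = (-0.3048, -1.8290, -1.6766)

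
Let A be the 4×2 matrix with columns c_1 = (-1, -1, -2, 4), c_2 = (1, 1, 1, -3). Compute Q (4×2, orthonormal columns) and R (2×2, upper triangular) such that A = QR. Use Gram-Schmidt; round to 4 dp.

e_1 = c_1/‖c_1‖ = (-1, -1, -2, 4)/4.6904 = (-0.2132, -0.2132, -0.4264, 0.8528).
r_{12} = e_1·c_2 = -3.4112.
u_2 = c_2 + 3.4112·e_1 = (0.2727, 0.2727, -0.4545, -0.0909).
‖u_2‖ = 0.6030, so e_2 = (0.4523, 0.4523, -0.7538, -0.1508).

Q = [[-0.2132, 0.4523], [-0.2132, 0.4523], [-0.4264, -0.7538], [0.8528, -0.1508]], R = [[4.6904, -3.4112], [0.0000, 0.6030]]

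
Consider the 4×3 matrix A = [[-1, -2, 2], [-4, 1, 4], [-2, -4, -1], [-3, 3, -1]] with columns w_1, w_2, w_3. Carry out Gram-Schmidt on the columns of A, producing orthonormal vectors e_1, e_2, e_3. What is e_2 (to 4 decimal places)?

e_2 = (-0.3853, 0.1101, -0.7707, 0.4954)

w_1 = (-1, -4, -2, -3); ‖w_1‖ = 5.4772, so e_1 = (-0.1826, -0.7303, -0.3651, -0.5477).
e_1·w_2 = (-0.1826)·(-2) + (-0.7303)·1 + (-0.3651)·(-4) + (-0.5477)·3 = -0.5477.
u_2 = w_2 + 0.5477·e_1 = (-2.1000, 0.6000, -4.2000, 2.7000).
‖u_2‖ = 5.4498, so e_2 = (-0.3853, 0.1101, -0.7707, 0.4954).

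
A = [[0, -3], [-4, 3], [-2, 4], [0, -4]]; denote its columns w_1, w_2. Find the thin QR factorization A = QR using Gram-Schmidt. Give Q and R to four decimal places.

Q = [[0.0000, -0.5477], [-0.8944, -0.1826], [-0.4472, 0.3651], [0.0000, -0.7303]], R = [[4.4721, -4.4721], [0.0000, 5.4772]]

q_1 = w_1/‖w_1‖ = (0, -4, -2, 0)/4.4721 = (0.0000, -0.8944, -0.4472, 0.0000).
r_{12} = q_1·w_2 = -4.4721.
u_2 = w_2 + 4.4721·q_1 = (-3.0000, -1.0000, 2.0000, -4.0000).
‖u_2‖ = 5.4772, so q_2 = (-0.5477, -0.1826, 0.3651, -0.7303).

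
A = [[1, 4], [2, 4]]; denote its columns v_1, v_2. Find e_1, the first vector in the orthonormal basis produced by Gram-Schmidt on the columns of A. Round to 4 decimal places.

e_1 = (0.4472, 0.8944)

v_1 = (1, 2); ‖v_1‖ = 2.2361, so e_1 = (0.4472, 0.8944).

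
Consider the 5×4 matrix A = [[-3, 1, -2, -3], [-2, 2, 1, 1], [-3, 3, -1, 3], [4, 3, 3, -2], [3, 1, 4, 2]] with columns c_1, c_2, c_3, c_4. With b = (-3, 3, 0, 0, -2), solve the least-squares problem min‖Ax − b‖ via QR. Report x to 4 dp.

x = (-0.1345, -0.0640, 0.1380, 0.2552)

e_1 = c_1/‖c_1‖ = (-3, -2, -3, 4, 3)/6.8557 = (-0.4376, -0.2917, -0.4376, 0.5835, 0.4376).
r_{12} = e_1·c_2 = -0.1459.
u_2 = c_2 + 0.1459·e_1 = (0.9362, 1.9574, 2.9362, 3.0851, 1.0638).
‖u_2‖ = 4.8968, so e_2 = (0.1912, 0.3997, 0.5996, 0.6300, 0.2172).
r_{13} = e_1·c_3 = 4.5218; r_{23} = e_2·c_3 = 2.1768.
u_3 = c_3 − 4.5218·e_1 − 2.1768·e_2 = (-0.4374, 1.4490, -0.3265, -1.0098, 1.5484).
‖u_3‖ = 2.4113, so e_3 = (-0.1814, 0.6009, -0.1354, -0.4188, 0.6421).
r_{14} = e_1·c_4 = -0.5835; r_{24} = e_2·c_4 = 0.7995; r_{34} = e_3·c_4 = 2.8606.
u_4 = c_4 + 0.5835·e_1 − 0.7995·e_2 − 2.8606·e_3 = (-2.8892, -1.2088, 2.6527, -0.9654, 0.2448).
‖u_4‖ = 4.2234, so e_4 = (-0.6841, -0.2862, 0.6281, -0.2286, 0.0580).
Qᵀb = (-0.4376, 0.1912, 1.0627, 1.0778).
Back-substitute: x_4 = 1.0778/4.2234 = 0.2552.
x_3 = (1.0627 − 2.8606·0.2552)/2.4113 = 0.1380.
x_2 = (0.1912 − 2.1768·0.1380 − 0.7995·0.2552)/4.8968 = -0.0640.
x_1 = (-0.4376 + 0.1459·(-0.0640) − 4.5218·0.1380 + 0.5835·0.2552)/6.8557 = -0.1345.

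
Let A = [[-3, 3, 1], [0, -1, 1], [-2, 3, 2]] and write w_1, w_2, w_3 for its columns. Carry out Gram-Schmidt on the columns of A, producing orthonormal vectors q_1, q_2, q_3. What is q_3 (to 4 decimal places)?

q_3 = (-0.4264, 0.6396, 0.6396)

w_1 = (-3, 0, -2); ‖w_1‖ = 3.6056, so q_1 = (-0.8321, 0.0000, -0.5547).
q_1·w_2 = (-0.8321)·3 + 0.0000·(-1) + (-0.5547)·3 = -4.1603.
u_2 = w_2 + 4.1603·q_1 = (-0.4615, -1.0000, 0.6923).
‖u_2‖ = 1.3009, so q_2 = (-0.3548, -0.7687, 0.5322).
q_1·w_3 = (-0.8321)·1 + 0.0000·1 + (-0.5547)·2 = -1.9415; q_2·w_3 = (-0.3548)·1 + (-0.7687)·1 + 0.5322·2 = -0.0591.
u_3 = w_3 + 1.9415·q_1 + 0.0591·q_2 = (-0.6364, 0.9545, 0.9545).
‖u_3‖ = 1.4924, so q_3 = (-0.4264, 0.6396, 0.6396).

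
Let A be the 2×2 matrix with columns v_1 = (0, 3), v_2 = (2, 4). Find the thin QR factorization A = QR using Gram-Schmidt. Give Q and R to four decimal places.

Q = [[0.0000, 1.0000], [1.0000, 0.0000]], R = [[3.0000, 4.0000], [0.0000, 2.0000]]

v_1 = (0, 3); ‖v_1‖ = 3.0000, so e_1 = (0.0000, 1.0000).
e_1·v_2 = 0.0000·2 + 1.0000·4 = 4.0000.
u_2 = v_2 − 4.0000·e_1 = (2.0000, 0.0000).
‖u_2‖ = 2.0000, so e_2 = (1.0000, 0.0000).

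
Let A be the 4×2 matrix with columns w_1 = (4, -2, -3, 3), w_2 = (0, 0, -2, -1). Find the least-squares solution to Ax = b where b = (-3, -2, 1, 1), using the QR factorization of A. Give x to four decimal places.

x = (-0.1713, -0.4972)

e_1 = w_1/‖w_1‖ = (4, -2, -3, 3)/6.1644 = (0.6489, -0.3244, -0.4867, 0.4867).
r_{12} = e_1·w_2 = 0.4867.
u_2 = w_2 − 0.4867·e_1 = (-0.3158, 0.1579, -1.7632, -1.2368).
‖u_2‖ = 2.1825, so e_2 = (-0.1447, 0.0723, -0.8079, -0.5667).
Qᵀb = (-1.2978, -1.0852).
Back-substitute: x_2 = -1.0852/2.1825 = -0.4972.
x_1 = (-1.2978 − 0.4867·(-0.4972))/6.1644 = -0.1713.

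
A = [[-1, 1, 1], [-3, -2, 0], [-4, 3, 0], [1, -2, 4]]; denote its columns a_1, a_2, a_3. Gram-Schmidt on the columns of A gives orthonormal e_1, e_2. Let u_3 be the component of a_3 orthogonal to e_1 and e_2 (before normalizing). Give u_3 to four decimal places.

e_1 = a_1/‖a_1‖ = (-1, -3, -4, 1)/5.1962 = (-0.1925, -0.5774, -0.7698, 0.1925).
r_{12} = e_1·a_2 = -1.7321.
u_2 = a_2 + 1.7321·e_1 = (0.6667, -3.0000, 1.6667, -1.6667).
‖u_2‖ = 3.8730, so e_2 = (0.1721, -0.7746, 0.4303, -0.4303).
r_{13} = e_1·a_3 = 0.5774; r_{23} = e_2·a_3 = -1.5492.
u_3 = a_3 − 0.5774·e_1 + 1.5492·e_2 = (1.3778, -0.8667, 1.1111, 3.2222).

u_3 = (1.3778, -0.8667, 1.1111, 3.2222)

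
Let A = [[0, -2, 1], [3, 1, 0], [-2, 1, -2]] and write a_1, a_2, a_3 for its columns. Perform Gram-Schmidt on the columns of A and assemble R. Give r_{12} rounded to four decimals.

r_{12} = 0.2774

q_1 = a_1/‖a_1‖ = (0, 3, -2)/3.6056 = (0.0000, 0.8321, -0.5547).
r_{12} = q_1·a_2 = 0.2774.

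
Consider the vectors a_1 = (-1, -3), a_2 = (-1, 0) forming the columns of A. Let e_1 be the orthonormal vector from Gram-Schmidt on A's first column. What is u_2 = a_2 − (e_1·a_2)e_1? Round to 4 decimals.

a_1 = (-1, -3); ‖a_1‖ = 3.1623, so e_1 = (-0.3162, -0.9487).
e_1·a_2 = (-0.3162)·(-1) + (-0.9487)·0 = 0.3162.
u_2 = a_2 − 0.3162·e_1 = (-0.9000, 0.3000).

u_2 = (-0.9000, 0.3000)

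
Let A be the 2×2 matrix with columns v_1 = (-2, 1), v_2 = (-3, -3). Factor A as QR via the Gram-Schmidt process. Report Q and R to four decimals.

Q = [[-0.8944, -0.4472], [0.4472, -0.8944]], R = [[2.2361, 1.3416], [0.0000, 4.0249]]

v_1 = (-2, 1); ‖v_1‖ = 2.2361, so e_1 = (-0.8944, 0.4472).
e_1·v_2 = (-0.8944)·(-3) + 0.4472·(-3) = 1.3416.
u_2 = v_2 − 1.3416·e_1 = (-1.8000, -3.6000).
‖u_2‖ = 4.0249, so e_2 = (-0.4472, -0.8944).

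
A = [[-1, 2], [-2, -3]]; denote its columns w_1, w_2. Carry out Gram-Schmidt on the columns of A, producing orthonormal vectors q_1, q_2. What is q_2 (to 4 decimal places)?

w_1 = (-1, -2); ‖w_1‖ = 2.2361, so q_1 = (-0.4472, -0.8944).
q_1·w_2 = (-0.4472)·2 + (-0.8944)·(-3) = 1.7889.
u_2 = w_2 − 1.7889·q_1 = (2.8000, -1.4000).
‖u_2‖ = 3.1305, so q_2 = (0.8944, -0.4472).

q_2 = (0.8944, -0.4472)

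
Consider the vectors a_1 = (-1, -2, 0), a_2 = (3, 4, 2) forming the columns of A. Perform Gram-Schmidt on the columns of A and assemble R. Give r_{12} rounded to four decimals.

r_{12} = -4.9193

a_1 = (-1, -2, 0); ‖a_1‖ = 2.2361, so e_1 = (-0.4472, -0.8944, 0.0000).
r_{12} = e_1·a_2 = -4.9193.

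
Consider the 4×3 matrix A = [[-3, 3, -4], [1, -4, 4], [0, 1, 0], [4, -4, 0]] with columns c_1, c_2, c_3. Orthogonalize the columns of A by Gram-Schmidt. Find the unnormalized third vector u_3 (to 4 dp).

c_1 = (-3, 1, 0, 4); ‖c_1‖ = 5.0990, so q_1 = (-0.5883, 0.1961, 0.0000, 0.7845).
q_1·c_2 = (-0.5883)·3 + 0.1961·(-4) + 0.0000·1 + 0.7845·(-4) = -5.6874.
u_2 = c_2 + 5.6874·q_1 = (-0.3462, -2.8846, 1.0000, 0.4615).
‖u_2‖ = 3.1071, so q_2 = (-0.1114, -0.9284, 0.3218, 0.1485).
q_1·c_3 = (-0.5883)·(-4) + 0.1961·4 + 0.0000·0 + 0.7845·0 = 3.1379; q_2·c_3 = (-0.1114)·(-4) + (-0.9284)·4 + 0.3218·0 + 0.1485·0 = -3.2680.
u_3 = c_3 − 3.1379·q_1 + 3.2680·q_2 = (-2.5179, 0.3506, 1.0518, -1.9761).

u_3 = (-2.5179, 0.3506, 1.0518, -1.9761)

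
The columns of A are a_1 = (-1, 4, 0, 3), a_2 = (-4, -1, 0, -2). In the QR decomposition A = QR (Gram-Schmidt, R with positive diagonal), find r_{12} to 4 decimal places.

a_1 = (-1, 4, 0, 3); ‖a_1‖ = 5.0990, so e_1 = (-0.1961, 0.7845, 0.0000, 0.5883).
r_{12} = e_1·a_2 = -1.1767.

r_{12} = -1.1767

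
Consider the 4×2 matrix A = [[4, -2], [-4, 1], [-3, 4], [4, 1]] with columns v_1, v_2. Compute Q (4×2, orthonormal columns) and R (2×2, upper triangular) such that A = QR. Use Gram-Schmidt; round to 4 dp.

v_1 = (4, -4, -3, 4); ‖v_1‖ = 7.5498, so q_1 = (0.5298, -0.5298, -0.3974, 0.5298).
q_1·v_2 = 0.5298·(-2) + (-0.5298)·1 + (-0.3974)·4 + 0.5298·1 = -2.6491.
u_2 = v_2 + 2.6491·q_1 = (-0.5965, -0.4035, 2.9474, 2.4035).
‖u_2‖ = 3.8707, so q_2 = (-0.1541, -0.1042, 0.7615, 0.6209).

Q = [[0.5298, -0.1541], [-0.5298, -0.1042], [-0.3974, 0.7615], [0.5298, 0.6209]], R = [[7.5498, -2.6491], [0.0000, 3.8707]]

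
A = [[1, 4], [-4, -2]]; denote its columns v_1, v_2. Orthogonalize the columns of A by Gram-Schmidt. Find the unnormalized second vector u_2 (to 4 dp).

v_1 = (1, -4); ‖v_1‖ = 4.1231, so q_1 = (0.2425, -0.9701).
q_1·v_2 = 0.2425·4 + (-0.9701)·(-2) = 2.9104.
u_2 = v_2 − 2.9104·q_1 = (3.2941, 0.8235).

u_2 = (3.2941, 0.8235)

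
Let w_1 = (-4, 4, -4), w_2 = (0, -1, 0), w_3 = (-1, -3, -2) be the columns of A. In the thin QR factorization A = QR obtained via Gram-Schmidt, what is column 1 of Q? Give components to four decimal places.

q_1 = (-0.5774, 0.5774, -0.5774)

w_1 = (-4, 4, -4); ‖w_1‖ = 6.9282, so q_1 = (-0.5774, 0.5774, -0.5774).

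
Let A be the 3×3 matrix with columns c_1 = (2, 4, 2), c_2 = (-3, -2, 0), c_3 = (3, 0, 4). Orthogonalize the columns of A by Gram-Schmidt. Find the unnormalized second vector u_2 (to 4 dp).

c_1 = (2, 4, 2); ‖c_1‖ = 4.8990, so e_1 = (0.4082, 0.8165, 0.4082).
e_1·c_2 = 0.4082·(-3) + 0.8165·(-2) + 0.4082·0 = -2.8577.
u_2 = c_2 + 2.8577·e_1 = (-1.8333, 0.3333, 1.1667).

u_2 = (-1.8333, 0.3333, 1.1667)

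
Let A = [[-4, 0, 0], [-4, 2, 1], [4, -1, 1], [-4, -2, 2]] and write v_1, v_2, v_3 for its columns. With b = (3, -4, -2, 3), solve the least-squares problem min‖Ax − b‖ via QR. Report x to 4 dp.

x = (-0.6429, -2.2857, -2.0000)

v_1 = (-4, -4, 4, -4); ‖v_1‖ = 8.0000, so e_1 = (-0.5000, -0.5000, 0.5000, -0.5000).
e_1·v_2 = (-0.5000)·0 + (-0.5000)·2 + 0.5000·(-1) + (-0.5000)·(-2) = -0.5000.
u_2 = v_2 + 0.5000·e_1 = (-0.2500, 1.7500, -0.7500, -2.2500).
‖u_2‖ = 2.9580, so e_2 = (-0.0845, 0.5916, -0.2535, -0.7606).
e_1·v_3 = (-0.5000)·0 + (-0.5000)·1 + 0.5000·1 + (-0.5000)·2 = -1.0000; e_2·v_3 = (-0.0845)·0 + 0.5916·1 + (-0.2535)·1 + (-0.7606)·2 = -1.1832.
u_3 = v_3 + 1.0000·e_1 + 1.1832·e_2 = (-0.6000, 1.2000, 1.2000, 0.6000).
‖u_3‖ = 1.8974, so e_3 = (-0.3162, 0.6325, 0.6325, 0.3162).
Qᵀb = (-2.0000, -4.3948, -3.7947).
Back-substitute: x_3 = -3.7947/1.8974 = -2.0000.
x_2 = (-4.3948 + 1.1832·(-2.0000))/2.9580 = -2.2857.
x_1 = (-2.0000 + 0.5000·(-2.2857) + 1.0000·(-2.0000))/8.0000 = -0.6429.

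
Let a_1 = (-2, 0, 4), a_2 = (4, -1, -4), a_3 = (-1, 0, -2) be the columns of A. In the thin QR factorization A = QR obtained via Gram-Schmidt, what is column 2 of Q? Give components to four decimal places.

q_1 = a_1/‖a_1‖ = (-2, 0, 4)/4.4721 = (-0.4472, 0.0000, 0.8944).
r_{12} = q_1·a_2 = -5.3666.
u_2 = a_2 + 5.3666·q_1 = (1.6000, -1.0000, 0.8000).
‖u_2‖ = 2.0494, so q_2 = (0.7807, -0.4880, 0.3904).

q_2 = (0.7807, -0.4880, 0.3904)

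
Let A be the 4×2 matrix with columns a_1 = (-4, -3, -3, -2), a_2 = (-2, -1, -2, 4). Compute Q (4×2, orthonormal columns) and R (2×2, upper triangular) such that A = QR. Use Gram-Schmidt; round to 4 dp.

Q = [[-0.6489, -0.2201], [-0.4867, -0.0605], [-0.4867, -0.2696], [-0.3244, 0.9355]], R = [[6.1644, 1.4600], [0.0000, 4.7821]]

a_1 = (-4, -3, -3, -2); ‖a_1‖ = 6.1644, so q_1 = (-0.6489, -0.4867, -0.4867, -0.3244).
q_1·a_2 = (-0.6489)·(-2) + (-0.4867)·(-1) + (-0.4867)·(-2) + (-0.3244)·4 = 1.4600.
u_2 = a_2 − 1.4600·q_1 = (-1.0526, -0.2895, -1.2895, 4.4737).
‖u_2‖ = 4.7821, so q_2 = (-0.2201, -0.0605, -0.2696, 0.9355).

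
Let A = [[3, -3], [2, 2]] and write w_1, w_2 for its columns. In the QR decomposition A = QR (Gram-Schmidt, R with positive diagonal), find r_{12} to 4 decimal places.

r_{12} = -1.3868

q_1 = w_1/‖w_1‖ = (3, 2)/3.6056 = (0.8321, 0.5547).
r_{12} = q_1·w_2 = -1.3868.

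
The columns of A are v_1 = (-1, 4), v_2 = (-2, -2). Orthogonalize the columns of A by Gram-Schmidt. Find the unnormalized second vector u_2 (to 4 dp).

q_1 = v_1/‖v_1‖ = (-1, 4)/4.1231 = (-0.2425, 0.9701).
r_{12} = q_1·v_2 = -1.4552.
u_2 = v_2 + 1.4552·q_1 = (-2.3529, -0.5882).

u_2 = (-2.3529, -0.5882)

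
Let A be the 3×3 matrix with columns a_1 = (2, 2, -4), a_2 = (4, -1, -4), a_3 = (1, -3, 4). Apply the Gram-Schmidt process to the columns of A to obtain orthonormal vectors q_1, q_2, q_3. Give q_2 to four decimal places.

a_1 = (2, 2, -4); ‖a_1‖ = 4.8990, so q_1 = (0.4082, 0.4082, -0.8165).
q_1·a_2 = 0.4082·4 + 0.4082·(-1) + (-0.8165)·(-4) = 4.4907.
u_2 = a_2 − 4.4907·q_1 = (2.1667, -2.8333, -0.3333).
‖u_2‖ = 3.5824, so q_2 = (0.6048, -0.7909, -0.0930).

q_2 = (0.6048, -0.7909, -0.0930)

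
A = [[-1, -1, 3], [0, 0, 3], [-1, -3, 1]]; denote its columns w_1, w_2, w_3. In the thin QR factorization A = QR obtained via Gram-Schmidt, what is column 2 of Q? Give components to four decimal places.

q_1 = w_1/‖w_1‖ = (-1, 0, -1)/1.4142 = (-0.7071, 0.0000, -0.7071).
r_{12} = q_1·w_2 = 2.8284.
u_2 = w_2 − 2.8284·q_1 = (1.0000, 0.0000, -1.0000).
‖u_2‖ = 1.4142, so q_2 = (0.7071, 0.0000, -0.7071).

q_2 = (0.7071, 0.0000, -0.7071)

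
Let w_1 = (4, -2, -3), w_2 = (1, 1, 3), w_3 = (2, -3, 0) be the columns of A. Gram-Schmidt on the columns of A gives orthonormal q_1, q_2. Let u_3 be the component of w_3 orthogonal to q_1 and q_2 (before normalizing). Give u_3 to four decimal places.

u_3 = (-0.4333, -2.1667, 0.8667)

q_1 = w_1/‖w_1‖ = (4, -2, -3)/5.3852 = (0.7428, -0.3714, -0.5571).
r_{12} = q_1·w_2 = -1.2999.
u_2 = w_2 + 1.2999·q_1 = (1.9655, 0.5172, 2.2759).
‖u_2‖ = 3.0513, so q_2 = (0.6442, 0.1695, 0.7459).
r_{13} = q_1·w_3 = 2.5997; r_{23} = q_2·w_3 = 0.7798.
u_3 = w_3 − 2.5997·q_1 − 0.7798·q_2 = (-0.4333, -2.1667, 0.8667).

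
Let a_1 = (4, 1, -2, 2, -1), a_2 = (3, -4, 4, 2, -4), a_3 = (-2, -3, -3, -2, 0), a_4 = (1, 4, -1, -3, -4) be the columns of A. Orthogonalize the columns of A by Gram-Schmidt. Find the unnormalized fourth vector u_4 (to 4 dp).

u_4 = (-0.0062, 2.5036, -0.1213, -3.5673, -4.4131)

q_1 = a_1/‖a_1‖ = (4, 1, -2, 2, -1)/5.0990 = (0.7845, 0.1961, -0.3922, 0.3922, -0.1961).
r_{12} = q_1·a_2 = 1.5689.
u_2 = a_2 − 1.5689·q_1 = (1.7692, -4.3077, 4.6154, 1.3846, -3.6923).
‖u_2‖ = 7.6510, so q_2 = (0.2312, -0.5630, 0.6032, 0.1810, -0.4826).
r_{13} = q_1·a_3 = -1.7650; r_{23} = q_2·a_3 = -0.9451.
u_3 = a_3 + 1.7650·q_1 + 0.9451·q_2 = (-0.3968, -3.1859, -3.1222, -1.1367, -0.8022).
‖u_3‖ = 4.6895, so q_3 = (-0.0846, -0.6794, -0.6658, -0.2424, -0.1711).
r_{14} = q_1·a_4 = 1.5689; r_{24} = q_2·a_4 = -1.2366; r_{34} = q_3·a_4 = -0.7249.
u_4 = a_4 − 1.5689·q_1 + 1.2366·q_2 + 0.7249·q_3 = (-0.0062, 2.5036, -0.1213, -3.5673, -4.4131).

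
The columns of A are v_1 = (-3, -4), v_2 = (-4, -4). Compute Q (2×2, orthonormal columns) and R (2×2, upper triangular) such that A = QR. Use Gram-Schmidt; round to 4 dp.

e_1 = v_1/‖v_1‖ = (-3, -4)/5.0000 = (-0.6000, -0.8000).
r_{12} = e_1·v_2 = 5.6000.
u_2 = v_2 − 5.6000·e_1 = (-0.6400, 0.4800).
‖u_2‖ = 0.8000, so e_2 = (-0.8000, 0.6000).

Q = [[-0.6000, -0.8000], [-0.8000, 0.6000]], R = [[5.0000, 5.6000], [0.0000, 0.8000]]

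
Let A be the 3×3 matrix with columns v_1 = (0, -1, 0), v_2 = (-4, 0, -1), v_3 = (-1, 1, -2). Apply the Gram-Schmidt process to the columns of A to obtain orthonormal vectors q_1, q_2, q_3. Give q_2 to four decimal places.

q_2 = (-0.9701, 0.0000, -0.2425)

q_1 = v_1/‖v_1‖ = (0, -1, 0)/1.0000 = (0.0000, -1.0000, 0.0000).
r_{12} = q_1·v_2 = 0.0000.
u_2 = v_2 + 0.0000·q_1 = (-4.0000, 0.0000, -1.0000).
‖u_2‖ = 4.1231, so q_2 = (-0.9701, 0.0000, -0.2425).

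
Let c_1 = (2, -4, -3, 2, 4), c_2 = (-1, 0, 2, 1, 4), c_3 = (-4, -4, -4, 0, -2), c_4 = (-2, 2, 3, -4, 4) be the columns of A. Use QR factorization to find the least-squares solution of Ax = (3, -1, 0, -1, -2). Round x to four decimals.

x = (0.2886, -0.9234, -0.3279, 0.0747)

q_1 = c_1/‖c_1‖ = (2, -4, -3, 2, 4)/7.0000 = (0.2857, -0.5714, -0.4286, 0.2857, 0.5714).
r_{12} = q_1·c_2 = 1.4286.
u_2 = c_2 − 1.4286·q_1 = (-1.4082, 0.8163, 2.6122, 0.5918, 3.1837).
‖u_2‖ = 4.4676, so q_2 = (-0.3152, 0.1827, 0.5847, 0.1325, 0.7126).
r_{13} = q_1·c_3 = 1.7143; r_{23} = q_2·c_3 = -3.2342.
u_3 = c_3 − 1.7143·q_1 + 3.2342·q_2 = (-5.5092, -2.4294, -1.3742, -0.0613, -0.6748).
‖u_3‖ = 6.2130, so q_3 = (-0.8867, -0.3910, -0.2212, -0.0099, -0.1086).
r_{14} = q_1·c_4 = -1.8571; r_{24} = q_2·c_4 = 5.0706; r_{34} = q_3·c_4 = -0.0671.
u_4 = c_4 + 1.8571·q_1 − 5.0706·q_2 + 0.0671·q_3 = (0.0693, -0.0140, -0.7756, -4.1418, 1.4406).
‖u_4‖ = 4.4538, so q_4 = (0.0156, -0.0031, -0.1741, -0.9299, 0.3234).
Qᵀb = (0.0000, -2.6860, -2.0420, 0.3329).
Back-substitute: x_4 = 0.3329/4.4538 = 0.0747.
x_3 = (-2.0420 + 0.0671·0.0747)/6.2130 = -0.3279.
x_2 = (-2.6860 + 3.2342·(-0.3279) − 5.0706·0.0747)/4.4676 = -0.9234.
x_1 = (0.0000 − 1.4286·(-0.9234) − 1.7143·(-0.3279) + 1.8571·0.0747)/7.0000 = 0.2886.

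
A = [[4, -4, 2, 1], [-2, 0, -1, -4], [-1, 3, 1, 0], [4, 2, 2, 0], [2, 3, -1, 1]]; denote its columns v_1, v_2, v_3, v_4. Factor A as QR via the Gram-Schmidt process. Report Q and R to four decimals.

Q = [[0.6247, -0.5744, 0.1433, -0.0810], [-0.3123, -0.0399, -0.1217, -0.9127], [-0.1562, 0.4707, 0.6605, 0.0853], [0.6247, 0.4069, 0.2934, -0.3860], [0.3123, 0.5305, -0.6650, 0.0640]], R = [[6.4031, -0.7809, 2.3426, 2.1864], [0.0000, 6.1148, -0.3550, 0.1157], [0.0000, 0.0000, 2.3208, -0.0349], [0.0000, 0.0000, 0.0000, 3.6339]]

v_1 = (4, -2, -1, 4, 2); ‖v_1‖ = 6.4031, so q_1 = (0.6247, -0.3123, -0.1562, 0.6247, 0.3123).
q_1·v_2 = 0.6247·(-4) + (-0.3123)·0 + (-0.1562)·3 + 0.6247·2 + 0.3123·3 = -0.7809.
u_2 = v_2 + 0.7809·q_1 = (-3.5122, -0.2439, 2.8780, 2.4878, 3.2439).
‖u_2‖ = 6.1148, so q_2 = (-0.5744, -0.0399, 0.4707, 0.4069, 0.5305).
q_1·v_3 = 0.6247·2 + (-0.3123)·(-1) + (-0.1562)·1 + 0.6247·2 + 0.3123·(-1) = 2.3426; q_2·v_3 = (-0.5744)·2 + (-0.0399)·(-1) + 0.4707·1 + 0.4069·2 + 0.5305·(-1) = -0.3550.
u_3 = v_3 − 2.3426·q_1 + 0.3550·q_2 = (0.3327, -0.2825, 1.5329, 0.6810, -1.5434).
‖u_3‖ = 2.3208, so q_3 = (0.1433, -0.1217, 0.6605, 0.2934, -0.6650).
q_1·v_4 = 0.6247·1 + (-0.3123)·(-4) + (-0.1562)·0 + 0.6247·0 + 0.3123·1 = 2.1864; q_2·v_4 = (-0.5744)·1 + (-0.0399)·(-4) + 0.4707·0 + 0.4069·0 + 0.5305·1 = 0.1157; q_3·v_4 = 0.1433·1 + (-0.1217)·(-4) + 0.6605·0 + 0.2934·0 + (-0.6650)·1 = -0.0349.
u_4 = v_4 − 2.1864·q_1 − 0.1157·q_2 + 0.0349·q_3 = (-0.2944, -3.3167, 0.3100, -1.4027, 0.2325).
‖u_4‖ = 3.6339, so q_4 = (-0.0810, -0.9127, 0.0853, -0.3860, 0.0640).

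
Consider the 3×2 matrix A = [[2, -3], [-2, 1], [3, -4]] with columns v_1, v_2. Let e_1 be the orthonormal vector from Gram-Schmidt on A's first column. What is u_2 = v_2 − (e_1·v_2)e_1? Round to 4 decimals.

v_1 = (2, -2, 3); ‖v_1‖ = 4.1231, so e_1 = (0.4851, -0.4851, 0.7276).
e_1·v_2 = 0.4851·(-3) + (-0.4851)·1 + 0.7276·(-4) = -4.8507.
u_2 = v_2 + 4.8507·e_1 = (-0.6471, -1.3529, -0.4706).

u_2 = (-0.6471, -1.3529, -0.4706)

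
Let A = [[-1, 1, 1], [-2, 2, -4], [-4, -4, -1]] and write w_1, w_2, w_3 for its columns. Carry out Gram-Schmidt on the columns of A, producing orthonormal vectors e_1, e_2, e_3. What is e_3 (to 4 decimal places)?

e_3 = (0.8944, -0.4472, 0.0000)

w_1 = (-1, -2, -4); ‖w_1‖ = 4.5826, so e_1 = (-0.2182, -0.4364, -0.8729).
e_1·w_2 = (-0.2182)·1 + (-0.4364)·2 + (-0.8729)·(-4) = 2.4004.
u_2 = w_2 − 2.4004·e_1 = (1.5238, 3.0476, -1.9048).
‖u_2‖ = 3.9036, so e_2 = (0.3904, 0.7807, -0.4880).
e_1·w_3 = (-0.2182)·1 + (-0.4364)·(-4) + (-0.8729)·(-1) = 2.4004; e_2·w_3 = 0.3904·1 + 0.7807·(-4) + (-0.4880)·(-1) = -2.2446.
u_3 = w_3 − 2.4004·e_1 + 2.2446·e_2 = (2.4000, -1.2000, 0.0000).
‖u_3‖ = 2.6833, so e_3 = (0.8944, -0.4472, 0.0000).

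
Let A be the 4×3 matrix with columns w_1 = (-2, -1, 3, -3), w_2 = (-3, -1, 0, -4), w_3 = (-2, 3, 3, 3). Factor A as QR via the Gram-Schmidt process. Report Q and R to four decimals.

Q = [[-0.4170, -0.4199, -0.6884], [-0.2085, -0.0542, 0.6194], [0.6255, -0.7720, 0.1090], [-0.6255, -0.4741, 0.3614]], R = [[4.7958, 3.9618, 0.2085], [0.0000, 3.2100, -3.0610], [0.0000, 0.0000, 4.6461]]

q_1 = w_1/‖w_1‖ = (-2, -1, 3, -3)/4.7958 = (-0.4170, -0.2085, 0.6255, -0.6255).
r_{12} = q_1·w_2 = 3.9618.
u_2 = w_2 − 3.9618·q_1 = (-1.3478, -0.1739, -2.4783, -1.5217).
‖u_2‖ = 3.2100, so q_2 = (-0.4199, -0.0542, -0.7720, -0.4741).
r_{13} = q_1·w_3 = 0.2085; r_{23} = q_2·w_3 = -3.0610.
u_3 = w_3 − 0.2085·q_1 + 3.0610·q_2 = (-3.1983, 2.8776, 0.5063, 1.6793).
‖u_3‖ = 4.6461, so q_3 = (-0.6884, 0.6194, 0.1090, 0.3614).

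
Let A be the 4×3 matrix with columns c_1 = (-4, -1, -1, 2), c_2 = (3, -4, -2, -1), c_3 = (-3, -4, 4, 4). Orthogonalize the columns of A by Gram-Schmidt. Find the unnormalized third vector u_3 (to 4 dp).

u_3 = (0.5067, -2.7248, 5.1074, 2.2047)

c_1 = (-4, -1, -1, 2); ‖c_1‖ = 4.6904, so q_1 = (-0.8528, -0.2132, -0.2132, 0.4264).
q_1·c_2 = (-0.8528)·3 + (-0.2132)·(-4) + (-0.2132)·(-2) + 0.4264·(-1) = -1.7056.
u_2 = c_2 + 1.7056·q_1 = (1.5455, -4.3636, -2.3636, -0.2727).
‖u_2‖ = 5.2049, so q_2 = (0.2969, -0.8384, -0.4541, -0.0524).
q_1·c_3 = (-0.8528)·(-3) + (-0.2132)·(-4) + (-0.2132)·4 + 0.4264·4 = 4.2640; q_2·c_3 = 0.2969·(-3) + (-0.8384)·(-4) + (-0.4541)·4 + (-0.0524)·4 = 0.4367.
u_3 = c_3 − 4.2640·q_1 − 0.4367·q_2 = (0.5067, -2.7248, 5.1074, 2.2047).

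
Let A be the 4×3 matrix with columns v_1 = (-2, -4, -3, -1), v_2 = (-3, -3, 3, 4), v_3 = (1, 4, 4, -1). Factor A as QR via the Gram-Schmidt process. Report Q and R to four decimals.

v_1 = (-2, -4, -3, -1); ‖v_1‖ = 5.4772, so e_1 = (-0.3651, -0.7303, -0.5477, -0.1826).
e_1·v_2 = (-0.3651)·(-3) + (-0.7303)·(-3) + (-0.5477)·3 + (-0.1826)·4 = 0.9129.
u_2 = v_2 − 0.9129·e_1 = (-2.6667, -2.3333, 3.5000, 4.1667).
‖u_2‖ = 6.4936, so e_2 = (-0.4107, -0.3593, 0.5390, 0.6417).
e_1·v_3 = (-0.3651)·1 + (-0.7303)·4 + (-0.5477)·4 + (-0.1826)·(-1) = -5.2947; e_2·v_3 = (-0.4107)·1 + (-0.3593)·4 + 0.5390·4 + 0.6417·(-1) = -0.3337.
u_3 = v_3 + 5.2947·e_1 + 0.3337·e_2 = (-1.0704, 0.0134, 1.2798, -1.7526).
‖u_3‖ = 2.4198, so e_3 = (-0.4423, 0.0056, 0.5289, -0.7243).

Q = [[-0.3651, -0.4107, -0.4423], [-0.7303, -0.3593, 0.0056], [-0.5477, 0.5390, 0.5289], [-0.1826, 0.6417, -0.7243]], R = [[5.4772, 0.9129, -5.2947], [0.0000, 6.4936, -0.3337], [0.0000, 0.0000, 2.4198]]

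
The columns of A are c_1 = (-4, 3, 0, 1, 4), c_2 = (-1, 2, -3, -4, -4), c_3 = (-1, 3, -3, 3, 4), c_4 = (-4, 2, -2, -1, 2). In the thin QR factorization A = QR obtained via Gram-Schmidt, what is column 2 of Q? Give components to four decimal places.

e_2 = (-0.2956, 0.4110, -0.4542, -0.5696, -0.4614)

e_1 = c_1/‖c_1‖ = (-4, 3, 0, 1, 4)/6.4807 = (-0.6172, 0.4629, 0.0000, 0.1543, 0.6172).
r_{12} = e_1·c_2 = -1.5430.
u_2 = c_2 + 1.5430·e_1 = (-1.9524, 2.7143, -3.0000, -3.7619, -3.0476).
‖u_2‖ = 6.6045, so e_2 = (-0.2956, 0.4110, -0.4542, -0.5696, -0.4614).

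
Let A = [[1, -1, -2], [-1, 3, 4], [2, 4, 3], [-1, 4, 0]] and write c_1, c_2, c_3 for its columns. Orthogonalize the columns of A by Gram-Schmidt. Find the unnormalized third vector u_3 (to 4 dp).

c_1 = (1, -1, 2, -1); ‖c_1‖ = 2.6458, so q_1 = (0.3780, -0.3780, 0.7559, -0.3780).
q_1·c_2 = 0.3780·(-1) + (-0.3780)·3 + 0.7559·4 + (-0.3780)·4 = 0.0000.
u_2 = c_2 + 0.0000·q_1 = (-1.0000, 3.0000, 4.0000, 4.0000).
‖u_2‖ = 6.4807, so q_2 = (-0.1543, 0.4629, 0.6172, 0.6172).
q_1·c_3 = 0.3780·(-2) + (-0.3780)·4 + 0.7559·3 + (-0.3780)·0 = 0.0000; q_2·c_3 = (-0.1543)·(-2) + 0.4629·4 + 0.6172·3 + 0.6172·0 = 4.0119.
u_3 = c_3 − 0.0000·q_1 − 4.0119·q_2 = (-1.3810, 2.1429, 0.5238, -2.4762).

u_3 = (-1.3810, 2.1429, 0.5238, -2.4762)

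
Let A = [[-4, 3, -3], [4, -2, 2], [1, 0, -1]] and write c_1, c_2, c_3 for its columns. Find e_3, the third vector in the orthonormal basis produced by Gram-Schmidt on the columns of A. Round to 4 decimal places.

e_3 = (0.3714, 0.5571, -0.7428)

c_1 = (-4, 4, 1); ‖c_1‖ = 5.7446, so e_1 = (-0.6963, 0.6963, 0.1741).
e_1·c_2 = (-0.6963)·3 + 0.6963·(-2) + 0.1741·0 = -3.4816.
u_2 = c_2 + 3.4816·e_1 = (0.5758, 0.4242, 0.6061).
‖u_2‖ = 0.9374, so e_2 = (0.6142, 0.4526, 0.6465).
e_1·c_3 = (-0.6963)·(-3) + 0.6963·2 + 0.1741·(-1) = 3.3075; e_2·c_3 = 0.6142·(-3) + 0.4526·2 + 0.6465·(-1) = -1.5839.
u_3 = c_3 − 3.3075·e_1 + 1.5839·e_2 = (0.2759, 0.4138, -0.5517).
‖u_3‖ = 0.7428, so e_3 = (0.3714, 0.5571, -0.7428).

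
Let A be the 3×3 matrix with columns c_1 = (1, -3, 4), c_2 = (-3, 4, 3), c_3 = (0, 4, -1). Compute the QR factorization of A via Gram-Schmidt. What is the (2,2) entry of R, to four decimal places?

q_1 = c_1/‖c_1‖ = (1, -3, 4)/5.0990 = (0.1961, -0.5883, 0.7845).
r_{12} = q_1·c_2 = -0.5883.
u_2 = c_2 + 0.5883·q_1 = (-2.8846, 3.6538, 3.4615).
r_{22} = ‖u_2‖ = 5.8012.

r_{22} = 5.8012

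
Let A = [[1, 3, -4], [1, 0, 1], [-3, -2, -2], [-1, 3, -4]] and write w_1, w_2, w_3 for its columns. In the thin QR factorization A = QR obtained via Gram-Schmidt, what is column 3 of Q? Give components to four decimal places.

e_3 = (-0.7599, -0.1028, -0.4425, 0.4649)

e_1 = w_1/‖w_1‖ = (1, 1, -3, -1)/3.4641 = (0.2887, 0.2887, -0.8660, -0.2887).
r_{12} = e_1·w_2 = 1.7321.
u_2 = w_2 − 1.7321·e_1 = (2.5000, -0.5000, -0.5000, 3.5000).
‖u_2‖ = 4.3589, so e_2 = (0.5735, -0.1147, -0.1147, 0.8030).
r_{13} = e_1·w_3 = 2.0207; r_{23} = e_2·w_3 = -5.3913.
u_3 = w_3 − 2.0207·e_1 + 5.3913·e_2 = (-1.4912, -0.2018, -0.8684, 0.9123).
‖u_3‖ = 1.9624, so e_3 = (-0.7599, -0.1028, -0.4425, 0.4649).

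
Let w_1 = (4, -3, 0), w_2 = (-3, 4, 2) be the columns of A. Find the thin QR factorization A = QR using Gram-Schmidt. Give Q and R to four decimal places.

Q = [[0.8000, 0.3441], [-0.6000, 0.4588], [0.0000, 0.8192]], R = [[5.0000, -4.8000], [0.0000, 2.4413]]

w_1 = (4, -3, 0); ‖w_1‖ = 5.0000, so e_1 = (0.8000, -0.6000, 0.0000).
e_1·w_2 = 0.8000·(-3) + (-0.6000)·4 + 0.0000·2 = -4.8000.
u_2 = w_2 + 4.8000·e_1 = (0.8400, 1.1200, 2.0000).
‖u_2‖ = 2.4413, so e_2 = (0.3441, 0.4588, 0.8192).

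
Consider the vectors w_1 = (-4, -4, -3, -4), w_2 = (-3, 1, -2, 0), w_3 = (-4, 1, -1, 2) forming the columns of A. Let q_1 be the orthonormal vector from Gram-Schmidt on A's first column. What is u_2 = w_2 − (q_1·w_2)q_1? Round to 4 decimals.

u_2 = (-2.0175, 1.9825, -1.2632, 0.9825)

w_1 = (-4, -4, -3, -4); ‖w_1‖ = 7.5498, so q_1 = (-0.5298, -0.5298, -0.3974, -0.5298).
q_1·w_2 = (-0.5298)·(-3) + (-0.5298)·1 + (-0.3974)·(-2) + (-0.5298)·0 = 1.8543.
u_2 = w_2 − 1.8543·q_1 = (-2.0175, 1.9825, -1.2632, 0.9825).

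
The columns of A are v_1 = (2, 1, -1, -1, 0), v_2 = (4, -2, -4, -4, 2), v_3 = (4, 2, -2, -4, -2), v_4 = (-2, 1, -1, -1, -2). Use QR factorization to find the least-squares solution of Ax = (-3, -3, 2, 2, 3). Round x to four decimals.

x = (-1.3982, 0.2965, -0.4867, -0.4248)

e_1 = v_1/‖v_1‖ = (2, 1, -1, -1, 0)/2.6458 = (0.7559, 0.3780, -0.3780, -0.3780, 0.0000).
r_{12} = e_1·v_2 = 5.2915.
u_2 = v_2 − 5.2915·e_1 = (0.0000, -4.0000, -2.0000, -2.0000, 2.0000).
‖u_2‖ = 5.2915, so e_2 = (0.0000, -0.7559, -0.3780, -0.3780, 0.3780).
r_{13} = e_1·v_3 = 6.0474; r_{23} = e_2·v_3 = 0.0000.
u_3 = v_3 − 6.0474·e_1 − 0.0000·e_2 = (-0.5714, -0.2857, 0.2857, -1.7143, -2.0000).
‖u_3‖ = 2.7255, so e_3 = (-0.2097, -0.1048, 0.1048, -0.6290, -0.7338).
r_{14} = e_1·v_4 = -0.3780; r_{24} = e_2·v_4 = -0.7559; r_{34} = e_3·v_4 = 2.3062.
u_4 = v_4 + 0.3780·e_1 + 0.7559·e_2 − 2.3062·e_3 = (-1.2308, 0.8132, -1.6703, 0.0220, -0.0220).
‖u_4‖ = 2.2287, so e_4 = (-0.5522, 0.3649, -0.7495, 0.0099, -0.0099).
Qᵀb = (-4.9135, 1.8898, -2.3062, -0.9467).
Back-substitute: x_4 = -0.9467/2.2287 = -0.4248.
x_3 = (-2.3062 − 2.3062·(-0.4248))/2.7255 = -0.4867.
x_2 = (1.8898 − 0.0000·(-0.4867) + 0.7559·(-0.4248))/5.2915 = 0.2965.
x_1 = (-4.9135 − 5.2915·0.2965 − 6.0474·(-0.4867) + 0.3780·(-0.4248))/2.6458 = -1.3982.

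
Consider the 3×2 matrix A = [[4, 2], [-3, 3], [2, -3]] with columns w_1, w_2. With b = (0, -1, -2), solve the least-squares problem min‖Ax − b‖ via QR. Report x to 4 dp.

q_1 = w_1/‖w_1‖ = (4, -3, 2)/5.3852 = (0.7428, -0.5571, 0.3714).
r_{12} = q_1·w_2 = -1.2999.
u_2 = w_2 + 1.2999·q_1 = (2.9655, 2.2759, -2.5172).
‖u_2‖ = 4.5067, so q_2 = (0.6580, 0.5050, -0.5586).
Qᵀb = (-0.1857, 0.6121).
Back-substitute: x_2 = 0.6121/4.5067 = 0.1358.
x_1 = (-0.1857 + 1.2999·0.1358)/5.3852 = -0.0017.

x = (-0.0017, 0.1358)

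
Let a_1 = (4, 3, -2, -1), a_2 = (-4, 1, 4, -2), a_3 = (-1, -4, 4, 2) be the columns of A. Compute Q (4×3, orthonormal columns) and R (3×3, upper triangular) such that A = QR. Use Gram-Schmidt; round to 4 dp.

a_1 = (4, 3, -2, -1); ‖a_1‖ = 5.4772, so q_1 = (0.7303, 0.5477, -0.3651, -0.1826).
q_1·a_2 = 0.7303·(-4) + 0.5477·1 + (-0.3651)·4 + (-0.1826)·(-2) = -3.4689.
u_2 = a_2 + 3.4689·q_1 = (-1.4667, 2.9000, 2.7333, -2.6333).
‖u_2‖ = 4.9967, so q_2 = (-0.2935, 0.5804, 0.5470, -0.5270).
q_1·a_3 = 0.7303·(-1) + 0.5477·(-4) + (-0.3651)·4 + (-0.1826)·2 = -4.7469; q_2·a_3 = (-0.2935)·(-1) + 0.5804·(-4) + 0.5470·4 + (-0.5270)·2 = -0.8939.
u_3 = a_3 + 4.7469·q_1 + 0.8939·q_2 = (2.2043, -0.8812, 2.7557, 0.6622).
‖u_3‖ = 3.6970, so q_3 = (0.5962, -0.2384, 0.7454, 0.1791).

Q = [[0.7303, -0.2935, 0.5962], [0.5477, 0.5804, -0.2384], [-0.3651, 0.5470, 0.7454], [-0.1826, -0.5270, 0.1791]], R = [[5.4772, -3.4689, -4.7469], [0.0000, 4.9967, -0.8939], [0.0000, 0.0000, 3.6970]]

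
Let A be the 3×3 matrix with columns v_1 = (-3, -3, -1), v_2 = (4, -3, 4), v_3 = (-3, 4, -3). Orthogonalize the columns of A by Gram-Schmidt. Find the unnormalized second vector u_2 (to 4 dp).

v_1 = (-3, -3, -1); ‖v_1‖ = 4.3589, so e_1 = (-0.6882, -0.6882, -0.2294).
e_1·v_2 = (-0.6882)·4 + (-0.6882)·(-3) + (-0.2294)·4 = -1.6059.
u_2 = v_2 + 1.6059·e_1 = (2.8947, -4.1053, 3.6316).

u_2 = (2.8947, -4.1053, 3.6316)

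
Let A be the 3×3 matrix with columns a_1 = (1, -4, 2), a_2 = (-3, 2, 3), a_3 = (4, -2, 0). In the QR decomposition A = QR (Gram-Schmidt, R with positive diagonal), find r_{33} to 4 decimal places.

r_{33} = 2.2005

a_1 = (1, -4, 2); ‖a_1‖ = 4.5826, so q_1 = (0.2182, -0.8729, 0.4364).
q_1·a_2 = 0.2182·(-3) + (-0.8729)·2 + 0.4364·3 = -1.0911.
u_2 = a_2 + 1.0911·q_1 = (-2.7619, 1.0476, 3.4762).
‖u_2‖ = 4.5617, so q_2 = (-0.6054, 0.2297, 0.7620).
q_1·a_3 = 0.2182·4 + (-0.8729)·(-2) + 0.4364·0 = 2.6186; q_2·a_3 = (-0.6054)·4 + 0.2297·(-2) + 0.7620·0 = -2.8811.
u_3 = a_3 − 2.6186·q_1 + 2.8811·q_2 = (1.6842, 0.9474, 1.0526).
r_{33} = ‖u_3‖ = 2.2005.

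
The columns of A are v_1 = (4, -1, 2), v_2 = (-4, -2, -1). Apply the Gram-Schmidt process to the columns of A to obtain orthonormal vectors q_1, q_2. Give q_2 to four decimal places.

v_1 = (4, -1, 2); ‖v_1‖ = 4.5826, so q_1 = (0.8729, -0.2182, 0.4364).
q_1·v_2 = 0.8729·(-4) + (-0.2182)·(-2) + 0.4364·(-1) = -3.4915.
u_2 = v_2 + 3.4915·q_1 = (-0.9524, -2.7619, 0.5238).
‖u_2‖ = 2.9681, so q_2 = (-0.3209, -0.9305, 0.1765).

q_2 = (-0.3209, -0.9305, 0.1765)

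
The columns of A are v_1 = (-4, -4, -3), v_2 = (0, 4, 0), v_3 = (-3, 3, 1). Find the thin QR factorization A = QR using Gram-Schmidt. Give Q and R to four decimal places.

v_1 = (-4, -4, -3); ‖v_1‖ = 6.4031, so e_1 = (-0.6247, -0.6247, -0.4685).
e_1·v_2 = (-0.6247)·0 + (-0.6247)·4 + (-0.4685)·0 = -2.4988.
u_2 = v_2 + 2.4988·e_1 = (-1.5610, 2.4390, -1.1707).
‖u_2‖ = 3.1235, so e_2 = (-0.4998, 0.7809, -0.3748).
e_1·v_3 = (-0.6247)·(-3) + (-0.6247)·3 + (-0.4685)·1 = -0.4685; e_2·v_3 = (-0.4998)·(-3) + 0.7809·3 + (-0.3748)·1 = 3.4671.
u_3 = v_3 + 0.4685·e_1 − 3.4671·e_2 = (-1.5600, 0.0000, 2.0800).
‖u_3‖ = 2.6000, so e_3 = (-0.6000, 0.0000, 0.8000).

Q = [[-0.6247, -0.4998, -0.6000], [-0.6247, 0.7809, 0.0000], [-0.4685, -0.3748, 0.8000]], R = [[6.4031, -2.4988, -0.4685], [0.0000, 3.1235, 3.4671], [0.0000, 0.0000, 2.6000]]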